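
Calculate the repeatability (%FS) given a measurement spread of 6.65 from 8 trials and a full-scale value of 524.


Repeatability = (spread / full scale) * 100%.
R = (6.65 / 524) * 100
R = 1.269 %FS

1.269 %FS


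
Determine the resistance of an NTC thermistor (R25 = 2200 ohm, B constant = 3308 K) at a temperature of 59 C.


NTC thermistor equation: Rt = R25 * exp(B * (1/T - 1/T25)).
T in Kelvin: 332.15 K, T25 = 298.15 K
1/T - 1/T25 = 1/332.15 - 1/298.15 = -0.00034333
B * (1/T - 1/T25) = 3308 * -0.00034333 = -1.1357
Rt = 2200 * exp(-1.1357) = 706.6 ohm

706.6 ohm


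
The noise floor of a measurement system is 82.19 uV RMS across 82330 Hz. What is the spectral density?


Noise spectral density = Vrms / sqrt(BW).
NSD = 82.19 / sqrt(82330)
NSD = 82.19 / 286.932
NSD = 0.2864 uV/sqrt(Hz)

0.2864 uV/sqrt(Hz)


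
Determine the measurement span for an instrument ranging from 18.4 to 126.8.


Span = upper range - lower range.
Span = 126.8 - (18.4)
Span = 108.4

108.4


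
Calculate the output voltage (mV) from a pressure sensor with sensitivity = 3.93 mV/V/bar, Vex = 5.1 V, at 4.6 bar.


Output = sensitivity * Vex * P.
Vout = 3.93 * 5.1 * 4.6
Vout = 20.043 * 4.6
Vout = 92.2 mV

92.2 mV


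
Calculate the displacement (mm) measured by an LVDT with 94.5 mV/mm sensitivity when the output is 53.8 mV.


Displacement = Vout / sensitivity.
d = 53.8 / 94.5
d = 0.569 mm

0.569 mm


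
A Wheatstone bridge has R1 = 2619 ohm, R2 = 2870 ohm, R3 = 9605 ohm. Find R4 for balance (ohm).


At balance: R1*R4 = R2*R3, so R4 = R2*R3/R1.
R4 = 2870 * 9605 / 2619
R4 = 27566350 / 2619
R4 = 10525.53 ohm

10525.53 ohm


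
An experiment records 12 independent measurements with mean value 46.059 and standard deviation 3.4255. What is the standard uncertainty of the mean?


The standard uncertainty for Type A evaluation is u = s / sqrt(n).
u = 3.4255 / sqrt(12)
u = 3.4255 / 3.4641
u = 0.9889

0.9889


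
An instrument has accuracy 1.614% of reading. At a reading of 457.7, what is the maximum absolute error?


Absolute error = (accuracy% / 100) * reading.
Error = (1.614 / 100) * 457.7
Error = 0.01614 * 457.7
Error = 7.3873

7.3873


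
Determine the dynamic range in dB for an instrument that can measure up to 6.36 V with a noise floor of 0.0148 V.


Dynamic range = 20 * log10(Vmax / Vnoise).
DR = 20 * log10(6.36 / 0.0148)
DR = 20 * log10(429.73)
DR = 52.66 dB

52.66 dB


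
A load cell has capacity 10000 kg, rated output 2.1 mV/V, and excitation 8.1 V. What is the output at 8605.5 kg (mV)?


Vout = rated_output * Vex * (load / capacity).
Vout = 2.1 * 8.1 * (8605.5 / 10000)
Vout = 2.1 * 8.1 * 0.86055
Vout = 14.638 mV

14.638 mV


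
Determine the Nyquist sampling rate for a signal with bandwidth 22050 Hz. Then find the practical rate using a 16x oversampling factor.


By Nyquist theorem, fs_min = 2 * fmax.
fs_min = 2 * 22050 = 44100 Hz
Practical rate = 16 * fs_min = 16 * 44100 = 705600 Hz

fs_min = 44100 Hz, fs_practical = 705600 Hz


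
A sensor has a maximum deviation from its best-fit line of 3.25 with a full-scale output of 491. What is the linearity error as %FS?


Linearity error = (max deviation / full scale) * 100%.
Linearity = (3.25 / 491) * 100
Linearity = 0.662 %FS

0.662 %FS


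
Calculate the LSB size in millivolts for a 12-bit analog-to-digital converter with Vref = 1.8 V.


The resolution (LSB) of an ADC is Vref / 2^n.
LSB = 1.8 / 2^12
LSB = 1.8 / 4096
LSB = 0.00043945 V = 0.43945312 mV

0.43945312 mV


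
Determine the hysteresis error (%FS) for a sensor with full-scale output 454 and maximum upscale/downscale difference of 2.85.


Hysteresis = (max difference / full scale) * 100%.
H = (2.85 / 454) * 100
H = 0.628 %FS

0.628 %FS


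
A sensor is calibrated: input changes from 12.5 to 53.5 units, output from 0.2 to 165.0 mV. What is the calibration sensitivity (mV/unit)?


Sensitivity = (y2 - y1) / (x2 - x1).
S = (165.0 - 0.2) / (53.5 - 12.5)
S = 164.8 / 41.0
S = 4.0195 mV/unit

4.0195 mV/unit


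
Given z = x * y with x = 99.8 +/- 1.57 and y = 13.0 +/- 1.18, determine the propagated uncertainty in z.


For a product z = x*y, the relative uncertainty is:
uz/z = sqrt((ux/x)^2 + (uy/y)^2)
Relative uncertainties: ux/x = 1.57/99.8 = 0.015731
uy/y = 1.18/13.0 = 0.090769
z = 99.8 * 13.0 = 1297.4
uz = 1297.4 * sqrt(0.015731^2 + 0.090769^2) = 119.52

119.52


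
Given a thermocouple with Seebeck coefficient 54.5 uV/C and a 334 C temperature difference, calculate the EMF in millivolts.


The thermocouple output V = sensitivity * dT.
V = 54.5 uV/C * 334 C
V = 18203.0 uV
V = 18.203 mV

18.203 mV


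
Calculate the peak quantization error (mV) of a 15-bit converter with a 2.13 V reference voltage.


The maximum quantization error is +/- LSB/2.
LSB = Vref / 2^n = 2.13 / 32768 = 6.5e-05 V
Max error = LSB / 2 = 6.5e-05 / 2 = 3.25e-05 V
Max error = 0.0325 mV

0.0325 mV


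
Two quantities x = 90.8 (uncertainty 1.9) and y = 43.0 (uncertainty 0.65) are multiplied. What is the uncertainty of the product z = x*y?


For a product z = x*y, the relative uncertainty is:
uz/z = sqrt((ux/x)^2 + (uy/y)^2)
Relative uncertainties: ux/x = 1.9/90.8 = 0.020925
uy/y = 0.65/43.0 = 0.015116
z = 90.8 * 43.0 = 3904.4
uz = 3904.4 * sqrt(0.020925^2 + 0.015116^2) = 100.788

100.788


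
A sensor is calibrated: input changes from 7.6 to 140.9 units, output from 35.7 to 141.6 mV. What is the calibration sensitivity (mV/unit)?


Sensitivity = (y2 - y1) / (x2 - x1).
S = (141.6 - 35.7) / (140.9 - 7.6)
S = 105.9 / 133.3
S = 0.7944 mV/unit

0.7944 mV/unit


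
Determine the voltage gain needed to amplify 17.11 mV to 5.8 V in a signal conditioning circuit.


Gain = Vout / Vin (converting to same units).
G = 5.8 V / 17.11 mV
G = 5800.0 mV / 17.11 mV
G = 338.98

338.98


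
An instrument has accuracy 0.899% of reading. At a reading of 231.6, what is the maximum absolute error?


Absolute error = (accuracy% / 100) * reading.
Error = (0.899 / 100) * 231.6
Error = 0.00899 * 231.6
Error = 2.0821

2.0821


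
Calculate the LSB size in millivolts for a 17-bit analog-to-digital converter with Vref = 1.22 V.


The resolution (LSB) of an ADC is Vref / 2^n.
LSB = 1.22 / 2^17
LSB = 1.22 / 131072
LSB = 9.31e-06 V = 0.00930786 mV

0.00930786 mV


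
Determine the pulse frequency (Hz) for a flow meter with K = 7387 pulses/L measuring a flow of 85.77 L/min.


Frequency = K * Q / 60 (converting L/min to L/s).
f = 7387 * 85.77 / 60
f = 633582.99 / 60
f = 10559.72 Hz

10559.72 Hz


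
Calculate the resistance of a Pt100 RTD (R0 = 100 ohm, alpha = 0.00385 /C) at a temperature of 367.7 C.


The RTD equation: Rt = R0 * (1 + alpha * T).
Rt = 100 * (1 + 0.00385 * 367.7)
Rt = 100 * (1 + 1.415645)
Rt = 100 * 2.415645
Rt = 241.565 ohm

241.565 ohm


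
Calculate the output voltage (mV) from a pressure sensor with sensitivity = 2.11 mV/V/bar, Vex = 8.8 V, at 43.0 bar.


Output = sensitivity * Vex * P.
Vout = 2.11 * 8.8 * 43.0
Vout = 18.568 * 43.0
Vout = 798.42 mV

798.42 mV


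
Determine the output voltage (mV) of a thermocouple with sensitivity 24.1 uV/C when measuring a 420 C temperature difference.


The thermocouple output V = sensitivity * dT.
V = 24.1 uV/C * 420 C
V = 10122.0 uV
V = 10.122 mV

10.122 mV


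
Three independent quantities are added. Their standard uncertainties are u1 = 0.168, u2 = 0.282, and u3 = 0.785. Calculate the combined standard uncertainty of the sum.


For a sum of independent quantities, uc = sqrt(u1^2 + u2^2 + u3^2).
uc = sqrt(0.168^2 + 0.282^2 + 0.785^2)
uc = sqrt(0.028224 + 0.079524 + 0.616225)
uc = 0.8509

0.8509


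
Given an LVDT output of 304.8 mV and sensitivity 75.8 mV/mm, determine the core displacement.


Displacement = Vout / sensitivity.
d = 304.8 / 75.8
d = 4.021 mm

4.021 mm


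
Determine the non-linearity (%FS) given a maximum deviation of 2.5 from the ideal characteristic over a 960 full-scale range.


Linearity error = (max deviation / full scale) * 100%.
Linearity = (2.5 / 960) * 100
Linearity = 0.26 %FS

0.26 %FS


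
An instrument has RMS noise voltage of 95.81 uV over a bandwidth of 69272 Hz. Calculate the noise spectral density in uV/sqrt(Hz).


Noise spectral density = Vrms / sqrt(BW).
NSD = 95.81 / sqrt(69272)
NSD = 95.81 / 263.1957
NSD = 0.364 uV/sqrt(Hz)

0.364 uV/sqrt(Hz)


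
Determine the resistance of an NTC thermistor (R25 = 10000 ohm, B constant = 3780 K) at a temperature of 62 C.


NTC thermistor equation: Rt = R25 * exp(B * (1/T - 1/T25)).
T in Kelvin: 335.15 K, T25 = 298.15 K
1/T - 1/T25 = 1/335.15 - 1/298.15 = -0.00037028
B * (1/T - 1/T25) = 3780 * -0.00037028 = -1.3997
Rt = 10000 * exp(-1.3997) = 2466.8 ohm

2466.8 ohm


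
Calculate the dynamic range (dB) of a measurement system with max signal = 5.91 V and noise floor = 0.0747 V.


Dynamic range = 20 * log10(Vmax / Vnoise).
DR = 20 * log10(5.91 / 0.0747)
DR = 20 * log10(79.12)
DR = 37.97 dB

37.97 dB


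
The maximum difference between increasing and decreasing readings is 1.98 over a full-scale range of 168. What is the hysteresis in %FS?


Hysteresis = (max difference / full scale) * 100%.
H = (1.98 / 168) * 100
H = 1.179 %FS

1.179 %FS


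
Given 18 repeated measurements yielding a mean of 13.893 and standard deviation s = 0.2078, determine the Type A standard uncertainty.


The standard uncertainty for Type A evaluation is u = s / sqrt(n).
u = 0.2078 / sqrt(18)
u = 0.2078 / 4.2426
u = 0.049

0.049


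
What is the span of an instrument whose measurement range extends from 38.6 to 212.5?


Span = upper range - lower range.
Span = 212.5 - (38.6)
Span = 173.9

173.9


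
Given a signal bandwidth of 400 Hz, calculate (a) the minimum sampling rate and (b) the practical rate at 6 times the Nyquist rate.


By Nyquist theorem, fs_min = 2 * fmax.
fs_min = 2 * 400 = 800 Hz
Practical rate = 6 * fs_min = 6 * 800 = 4800 Hz

fs_min = 800 Hz, fs_practical = 4800 Hz


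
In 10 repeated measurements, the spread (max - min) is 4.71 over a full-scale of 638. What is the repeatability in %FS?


Repeatability = (spread / full scale) * 100%.
R = (4.71 / 638) * 100
R = 0.738 %FS

0.738 %FS


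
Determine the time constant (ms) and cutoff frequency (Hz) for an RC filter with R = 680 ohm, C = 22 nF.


Time constant: tau = R * C.
tau = 680 * 2.20e-08 = 1.496e-05 s
tau = 0.015 ms
Cutoff frequency: fc = 1 / (2*pi*R*C).
fc = 1 / (2*pi*1.496e-05) = 10638.7 Hz

tau = 0.015 ms, fc = 10638.7 Hz


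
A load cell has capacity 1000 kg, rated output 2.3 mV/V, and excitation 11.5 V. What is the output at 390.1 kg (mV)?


Vout = rated_output * Vex * (load / capacity).
Vout = 2.3 * 11.5 * (390.1 / 1000)
Vout = 2.3 * 11.5 * 0.3901
Vout = 10.318 mV

10.318 mV


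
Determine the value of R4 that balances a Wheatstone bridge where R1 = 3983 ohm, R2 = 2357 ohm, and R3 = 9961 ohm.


At balance: R1*R4 = R2*R3, so R4 = R2*R3/R1.
R4 = 2357 * 9961 / 3983
R4 = 23478077 / 3983
R4 = 5894.57 ohm

5894.57 ohm


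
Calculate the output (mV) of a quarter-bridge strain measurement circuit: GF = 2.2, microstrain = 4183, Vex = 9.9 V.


Quarter bridge output: Vout = (GF * epsilon * Vex) / 4.
Vout = (2.2 * 4183e-6 * 9.9) / 4
Vout = 0.09110574 / 4 V
Vout = 0.02277644 V = 22.7764 mV

22.7764 mV


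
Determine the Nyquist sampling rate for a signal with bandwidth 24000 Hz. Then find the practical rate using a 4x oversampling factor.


By Nyquist theorem, fs_min = 2 * fmax.
fs_min = 2 * 24000 = 48000 Hz
Practical rate = 4 * fs_min = 4 * 48000 = 192000 Hz

fs_min = 48000 Hz, fs_practical = 192000 Hz


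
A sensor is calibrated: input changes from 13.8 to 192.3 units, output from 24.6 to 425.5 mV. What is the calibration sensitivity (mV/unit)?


Sensitivity = (y2 - y1) / (x2 - x1).
S = (425.5 - 24.6) / (192.3 - 13.8)
S = 400.9 / 178.5
S = 2.2459 mV/unit

2.2459 mV/unit


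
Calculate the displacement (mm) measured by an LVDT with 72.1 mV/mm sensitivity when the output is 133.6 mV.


Displacement = Vout / sensitivity.
d = 133.6 / 72.1
d = 1.853 mm

1.853 mm


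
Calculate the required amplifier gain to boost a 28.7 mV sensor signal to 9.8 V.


Gain = Vout / Vin (converting to same units).
G = 9.8 V / 28.7 mV
G = 9800.0 mV / 28.7 mV
G = 341.46

341.46


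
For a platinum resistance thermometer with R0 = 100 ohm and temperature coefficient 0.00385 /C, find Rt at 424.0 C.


The RTD equation: Rt = R0 * (1 + alpha * T).
Rt = 100 * (1 + 0.00385 * 424.0)
Rt = 100 * (1 + 1.6324)
Rt = 100 * 2.6324
Rt = 263.24 ohm

263.24 ohm


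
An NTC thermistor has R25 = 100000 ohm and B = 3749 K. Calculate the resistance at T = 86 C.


NTC thermistor equation: Rt = R25 * exp(B * (1/T - 1/T25)).
T in Kelvin: 359.15 K, T25 = 298.15 K
1/T - 1/T25 = 1/359.15 - 1/298.15 = -0.00056966
B * (1/T - 1/T25) = 3749 * -0.00056966 = -2.1357
Rt = 100000 * exp(-2.1357) = 11816.5 ohm

11816.5 ohm


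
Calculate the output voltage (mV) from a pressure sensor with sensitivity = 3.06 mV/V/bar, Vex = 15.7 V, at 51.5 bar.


Output = sensitivity * Vex * P.
Vout = 3.06 * 15.7 * 51.5
Vout = 48.042 * 51.5
Vout = 2474.16 mV

2474.16 mV


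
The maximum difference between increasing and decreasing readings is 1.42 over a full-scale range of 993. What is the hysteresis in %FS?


Hysteresis = (max difference / full scale) * 100%.
H = (1.42 / 993) * 100
H = 0.143 %FS

0.143 %FS


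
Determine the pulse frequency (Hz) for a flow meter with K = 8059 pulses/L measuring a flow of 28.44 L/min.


Frequency = K * Q / 60 (converting L/min to L/s).
f = 8059 * 28.44 / 60
f = 229197.96 / 60
f = 3819.97 Hz

3819.97 Hz


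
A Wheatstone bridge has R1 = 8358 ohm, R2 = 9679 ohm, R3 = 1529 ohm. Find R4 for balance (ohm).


At balance: R1*R4 = R2*R3, so R4 = R2*R3/R1.
R4 = 9679 * 1529 / 8358
R4 = 14799191 / 8358
R4 = 1770.66 ohm

1770.66 ohm


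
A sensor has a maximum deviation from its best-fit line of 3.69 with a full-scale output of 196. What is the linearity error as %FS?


Linearity error = (max deviation / full scale) * 100%.
Linearity = (3.69 / 196) * 100
Linearity = 1.883 %FS

1.883 %FS


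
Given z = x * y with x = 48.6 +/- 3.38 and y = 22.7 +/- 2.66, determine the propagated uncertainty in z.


For a product z = x*y, the relative uncertainty is:
uz/z = sqrt((ux/x)^2 + (uy/y)^2)
Relative uncertainties: ux/x = 3.38/48.6 = 0.069547
uy/y = 2.66/22.7 = 0.117181
z = 48.6 * 22.7 = 1103.2
uz = 1103.2 * sqrt(0.069547^2 + 0.117181^2) = 150.33

150.33


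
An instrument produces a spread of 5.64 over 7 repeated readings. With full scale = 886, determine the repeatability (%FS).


Repeatability = (spread / full scale) * 100%.
R = (5.64 / 886) * 100
R = 0.637 %FS

0.637 %FS


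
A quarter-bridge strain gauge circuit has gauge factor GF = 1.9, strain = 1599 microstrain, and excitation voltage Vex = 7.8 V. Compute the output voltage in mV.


Quarter bridge output: Vout = (GF * epsilon * Vex) / 4.
Vout = (1.9 * 1599e-6 * 7.8) / 4
Vout = 0.02369718 / 4 V
Vout = 0.00592429 V = 5.9243 mV

5.9243 mV


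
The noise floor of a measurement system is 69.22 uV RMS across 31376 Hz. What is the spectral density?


Noise spectral density = Vrms / sqrt(BW).
NSD = 69.22 / sqrt(31376)
NSD = 69.22 / 177.1327
NSD = 0.3908 uV/sqrt(Hz)

0.3908 uV/sqrt(Hz)


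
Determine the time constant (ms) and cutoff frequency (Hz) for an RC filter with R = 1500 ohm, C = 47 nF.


Time constant: tau = R * C.
tau = 1500 * 4.70e-08 = 7.05e-05 s
tau = 0.0705 ms
Cutoff frequency: fc = 1 / (2*pi*R*C).
fc = 1 / (2*pi*7.05e-05) = 2257.52 Hz

tau = 0.0705 ms, fc = 2257.52 Hz


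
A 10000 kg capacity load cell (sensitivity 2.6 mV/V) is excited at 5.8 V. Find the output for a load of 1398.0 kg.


Vout = rated_output * Vex * (load / capacity).
Vout = 2.6 * 5.8 * (1398.0 / 10000)
Vout = 2.6 * 5.8 * 0.1398
Vout = 2.108 mV

2.108 mV


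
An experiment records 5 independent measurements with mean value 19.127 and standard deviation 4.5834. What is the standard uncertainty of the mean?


The standard uncertainty for Type A evaluation is u = s / sqrt(n).
u = 4.5834 / sqrt(5)
u = 4.5834 / 2.2361
u = 2.0498

2.0498


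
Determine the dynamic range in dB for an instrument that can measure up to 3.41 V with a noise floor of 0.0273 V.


Dynamic range = 20 * log10(Vmax / Vnoise).
DR = 20 * log10(3.41 / 0.0273)
DR = 20 * log10(124.91)
DR = 41.93 dB

41.93 dB


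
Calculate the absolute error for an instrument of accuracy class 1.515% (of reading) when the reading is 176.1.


Absolute error = (accuracy% / 100) * reading.
Error = (1.515 / 100) * 176.1
Error = 0.01515 * 176.1
Error = 2.6679

2.6679


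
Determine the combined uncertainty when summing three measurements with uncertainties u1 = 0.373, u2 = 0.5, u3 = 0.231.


For a sum of independent quantities, uc = sqrt(u1^2 + u2^2 + u3^2).
uc = sqrt(0.373^2 + 0.5^2 + 0.231^2)
uc = sqrt(0.139129 + 0.25 + 0.053361)
uc = 0.6652

0.6652


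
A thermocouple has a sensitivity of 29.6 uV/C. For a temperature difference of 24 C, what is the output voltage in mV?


The thermocouple output V = sensitivity * dT.
V = 29.6 uV/C * 24 C
V = 710.4 uV
V = 0.71 mV

0.71 mV


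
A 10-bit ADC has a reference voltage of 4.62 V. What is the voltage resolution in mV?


The resolution (LSB) of an ADC is Vref / 2^n.
LSB = 4.62 / 2^10
LSB = 4.62 / 1024
LSB = 0.00451172 V = 4.51171875 mV

4.51171875 mV


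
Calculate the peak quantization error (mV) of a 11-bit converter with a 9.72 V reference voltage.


The maximum quantization error is +/- LSB/2.
LSB = Vref / 2^n = 9.72 / 2048 = 0.00474609 V
Max error = LSB / 2 = 0.00474609 / 2 = 0.00237305 V
Max error = 2.373 mV

2.373 mV


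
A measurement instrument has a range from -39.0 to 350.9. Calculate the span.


Span = upper range - lower range.
Span = 350.9 - (-39.0)
Span = 389.9

389.9


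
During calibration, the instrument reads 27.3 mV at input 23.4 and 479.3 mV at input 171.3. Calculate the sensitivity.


Sensitivity = (y2 - y1) / (x2 - x1).
S = (479.3 - 27.3) / (171.3 - 23.4)
S = 452.0 / 147.9
S = 3.0561 mV/unit

3.0561 mV/unit


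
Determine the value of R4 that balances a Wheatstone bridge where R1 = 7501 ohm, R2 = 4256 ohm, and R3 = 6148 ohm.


At balance: R1*R4 = R2*R3, so R4 = R2*R3/R1.
R4 = 4256 * 6148 / 7501
R4 = 26165888 / 7501
R4 = 3488.32 ohm

3488.32 ohm


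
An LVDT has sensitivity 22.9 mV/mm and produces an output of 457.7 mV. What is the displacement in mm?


Displacement = Vout / sensitivity.
d = 457.7 / 22.9
d = 19.987 mm

19.987 mm


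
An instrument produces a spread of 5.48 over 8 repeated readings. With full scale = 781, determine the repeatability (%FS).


Repeatability = (spread / full scale) * 100%.
R = (5.48 / 781) * 100
R = 0.702 %FS

0.702 %FS


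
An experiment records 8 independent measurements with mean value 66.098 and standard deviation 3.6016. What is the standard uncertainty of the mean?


The standard uncertainty for Type A evaluation is u = s / sqrt(n).
u = 3.6016 / sqrt(8)
u = 3.6016 / 2.8284
u = 1.2734

1.2734


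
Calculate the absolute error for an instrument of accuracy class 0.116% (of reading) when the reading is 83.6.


Absolute error = (accuracy% / 100) * reading.
Error = (0.116 / 100) * 83.6
Error = 0.00116 * 83.6
Error = 0.097

0.097


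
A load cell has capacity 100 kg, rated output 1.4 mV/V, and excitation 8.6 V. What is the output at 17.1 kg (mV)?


Vout = rated_output * Vex * (load / capacity).
Vout = 1.4 * 8.6 * (17.1 / 100)
Vout = 1.4 * 8.6 * 0.171
Vout = 2.059 mV

2.059 mV


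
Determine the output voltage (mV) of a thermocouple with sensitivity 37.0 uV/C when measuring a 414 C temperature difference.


The thermocouple output V = sensitivity * dT.
V = 37.0 uV/C * 414 C
V = 15318.0 uV
V = 15.318 mV

15.318 mV


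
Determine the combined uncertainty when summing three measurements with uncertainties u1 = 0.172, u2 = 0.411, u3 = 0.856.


For a sum of independent quantities, uc = sqrt(u1^2 + u2^2 + u3^2).
uc = sqrt(0.172^2 + 0.411^2 + 0.856^2)
uc = sqrt(0.029584 + 0.168921 + 0.732736)
uc = 0.965

0.965


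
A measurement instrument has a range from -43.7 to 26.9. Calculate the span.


Span = upper range - lower range.
Span = 26.9 - (-43.7)
Span = 70.6

70.6


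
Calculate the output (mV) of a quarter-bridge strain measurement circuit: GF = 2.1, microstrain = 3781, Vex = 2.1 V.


Quarter bridge output: Vout = (GF * epsilon * Vex) / 4.
Vout = (2.1 * 3781e-6 * 2.1) / 4
Vout = 0.01667421 / 4 V
Vout = 0.00416855 V = 4.1686 mV

4.1686 mV


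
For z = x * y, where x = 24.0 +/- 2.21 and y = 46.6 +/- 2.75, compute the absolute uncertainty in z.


For a product z = x*y, the relative uncertainty is:
uz/z = sqrt((ux/x)^2 + (uy/y)^2)
Relative uncertainties: ux/x = 2.21/24.0 = 0.092083
uy/y = 2.75/46.6 = 0.059013
z = 24.0 * 46.6 = 1118.4
uz = 1118.4 * sqrt(0.092083^2 + 0.059013^2) = 122.32

122.32


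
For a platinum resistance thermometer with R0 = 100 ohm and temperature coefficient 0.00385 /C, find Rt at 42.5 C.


The RTD equation: Rt = R0 * (1 + alpha * T).
Rt = 100 * (1 + 0.00385 * 42.5)
Rt = 100 * (1 + 0.163625)
Rt = 100 * 1.163625
Rt = 116.362 ohm

116.362 ohm


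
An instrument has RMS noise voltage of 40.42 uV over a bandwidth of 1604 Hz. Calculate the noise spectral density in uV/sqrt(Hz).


Noise spectral density = Vrms / sqrt(BW).
NSD = 40.42 / sqrt(1604)
NSD = 40.42 / 40.05
NSD = 1.0092 uV/sqrt(Hz)

1.0092 uV/sqrt(Hz)


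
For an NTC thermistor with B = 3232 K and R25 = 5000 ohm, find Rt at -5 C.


NTC thermistor equation: Rt = R25 * exp(B * (1/T - 1/T25)).
T in Kelvin: 268.15 K, T25 = 298.15 K
1/T - 1/T25 = 1/268.15 - 1/298.15 = 0.00037524
B * (1/T - 1/T25) = 3232 * 0.00037524 = 1.2128
Rt = 5000 * exp(1.2128) = 16814.0 ohm

16814.0 ohm


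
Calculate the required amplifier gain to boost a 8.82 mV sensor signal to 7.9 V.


Gain = Vout / Vin (converting to same units).
G = 7.9 V / 8.82 mV
G = 7900.0 mV / 8.82 mV
G = 895.69

895.69


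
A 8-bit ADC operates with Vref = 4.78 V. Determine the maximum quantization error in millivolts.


The maximum quantization error is +/- LSB/2.
LSB = Vref / 2^n = 4.78 / 256 = 0.01867188 V
Max error = LSB / 2 = 0.01867188 / 2 = 0.00933594 V
Max error = 9.3359 mV

9.3359 mV


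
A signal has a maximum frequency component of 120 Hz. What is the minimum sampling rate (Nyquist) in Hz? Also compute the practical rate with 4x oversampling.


By Nyquist theorem, fs_min = 2 * fmax.
fs_min = 2 * 120 = 240 Hz
Practical rate = 4 * fs_min = 4 * 240 = 960 Hz

fs_min = 240 Hz, fs_practical = 960 Hz


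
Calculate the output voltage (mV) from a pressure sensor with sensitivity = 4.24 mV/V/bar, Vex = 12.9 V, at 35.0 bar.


Output = sensitivity * Vex * P.
Vout = 4.24 * 12.9 * 35.0
Vout = 54.696 * 35.0
Vout = 1914.36 mV

1914.36 mV


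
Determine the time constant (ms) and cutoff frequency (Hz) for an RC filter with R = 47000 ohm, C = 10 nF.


Time constant: tau = R * C.
tau = 47000 * 1.00e-08 = 0.00047 s
tau = 0.47 ms
Cutoff frequency: fc = 1 / (2*pi*R*C).
fc = 1 / (2*pi*0.00047) = 338.63 Hz

tau = 0.47 ms, fc = 338.63 Hz


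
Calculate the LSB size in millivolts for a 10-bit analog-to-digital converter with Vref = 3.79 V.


The resolution (LSB) of an ADC is Vref / 2^n.
LSB = 3.79 / 2^10
LSB = 3.79 / 1024
LSB = 0.00370117 V = 3.70117188 mV

3.70117188 mV


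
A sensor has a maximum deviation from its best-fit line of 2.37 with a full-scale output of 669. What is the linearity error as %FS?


Linearity error = (max deviation / full scale) * 100%.
Linearity = (2.37 / 669) * 100
Linearity = 0.354 %FS

0.354 %FS


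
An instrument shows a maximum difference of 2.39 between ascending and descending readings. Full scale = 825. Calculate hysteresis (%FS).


Hysteresis = (max difference / full scale) * 100%.
H = (2.39 / 825) * 100
H = 0.29 %FS

0.29 %FS


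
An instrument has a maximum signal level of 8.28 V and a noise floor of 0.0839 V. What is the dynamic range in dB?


Dynamic range = 20 * log10(Vmax / Vnoise).
DR = 20 * log10(8.28 / 0.0839)
DR = 20 * log10(98.69)
DR = 39.89 dB

39.89 dB


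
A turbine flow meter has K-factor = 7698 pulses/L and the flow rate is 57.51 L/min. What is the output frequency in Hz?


Frequency = K * Q / 60 (converting L/min to L/s).
f = 7698 * 57.51 / 60
f = 442711.98 / 60
f = 7378.53 Hz

7378.53 Hz


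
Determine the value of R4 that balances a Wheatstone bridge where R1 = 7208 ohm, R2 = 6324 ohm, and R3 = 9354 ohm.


At balance: R1*R4 = R2*R3, so R4 = R2*R3/R1.
R4 = 6324 * 9354 / 7208
R4 = 59154696 / 7208
R4 = 8206.81 ohm

8206.81 ohm


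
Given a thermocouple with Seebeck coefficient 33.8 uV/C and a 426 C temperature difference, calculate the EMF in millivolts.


The thermocouple output V = sensitivity * dT.
V = 33.8 uV/C * 426 C
V = 14398.8 uV
V = 14.399 mV

14.399 mV


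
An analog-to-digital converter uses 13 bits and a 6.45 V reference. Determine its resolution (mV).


The resolution (LSB) of an ADC is Vref / 2^n.
LSB = 6.45 / 2^13
LSB = 6.45 / 8192
LSB = 0.00078735 V = 0.78735352 mV

0.78735352 mV


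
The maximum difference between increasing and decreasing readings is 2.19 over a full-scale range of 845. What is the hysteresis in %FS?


Hysteresis = (max difference / full scale) * 100%.
H = (2.19 / 845) * 100
H = 0.259 %FS

0.259 %FS


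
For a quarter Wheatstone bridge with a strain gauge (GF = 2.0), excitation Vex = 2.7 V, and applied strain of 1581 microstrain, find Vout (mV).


Quarter bridge output: Vout = (GF * epsilon * Vex) / 4.
Vout = (2.0 * 1581e-6 * 2.7) / 4
Vout = 0.0085374 / 4 V
Vout = 0.00213435 V = 2.1343 mV

2.1343 mV


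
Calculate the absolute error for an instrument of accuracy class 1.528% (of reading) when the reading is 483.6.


Absolute error = (accuracy% / 100) * reading.
Error = (1.528 / 100) * 483.6
Error = 0.01528 * 483.6
Error = 7.3894

7.3894


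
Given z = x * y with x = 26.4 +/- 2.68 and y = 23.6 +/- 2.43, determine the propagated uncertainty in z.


For a product z = x*y, the relative uncertainty is:
uz/z = sqrt((ux/x)^2 + (uy/y)^2)
Relative uncertainties: ux/x = 2.68/26.4 = 0.101515
uy/y = 2.43/23.6 = 0.102966
z = 26.4 * 23.6 = 623.0
uz = 623.0 * sqrt(0.101515^2 + 0.102966^2) = 90.088

90.088


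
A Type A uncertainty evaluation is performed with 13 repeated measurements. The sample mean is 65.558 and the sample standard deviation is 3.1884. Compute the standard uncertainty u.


The standard uncertainty for Type A evaluation is u = s / sqrt(n).
u = 3.1884 / sqrt(13)
u = 3.1884 / 3.6056
u = 0.8843

0.8843


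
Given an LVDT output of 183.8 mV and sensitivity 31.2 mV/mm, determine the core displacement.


Displacement = Vout / sensitivity.
d = 183.8 / 31.2
d = 5.891 mm

5.891 mm


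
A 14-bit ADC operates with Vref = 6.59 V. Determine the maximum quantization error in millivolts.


The maximum quantization error is +/- LSB/2.
LSB = Vref / 2^n = 6.59 / 16384 = 0.00040222 V
Max error = LSB / 2 = 0.00040222 / 2 = 0.00020111 V
Max error = 0.2011 mV

0.2011 mV


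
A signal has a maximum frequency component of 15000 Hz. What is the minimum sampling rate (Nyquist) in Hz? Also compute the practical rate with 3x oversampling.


By Nyquist theorem, fs_min = 2 * fmax.
fs_min = 2 * 15000 = 30000 Hz
Practical rate = 3 * fs_min = 3 * 30000 = 90000 Hz

fs_min = 30000 Hz, fs_practical = 90000 Hz


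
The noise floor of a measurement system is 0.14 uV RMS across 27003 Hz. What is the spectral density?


Noise spectral density = Vrms / sqrt(BW).
NSD = 0.14 / sqrt(27003)
NSD = 0.14 / 164.3259
NSD = 0.0009 uV/sqrt(Hz)

0.0009 uV/sqrt(Hz)


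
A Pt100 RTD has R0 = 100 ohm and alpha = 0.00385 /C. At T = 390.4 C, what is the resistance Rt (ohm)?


The RTD equation: Rt = R0 * (1 + alpha * T).
Rt = 100 * (1 + 0.00385 * 390.4)
Rt = 100 * (1 + 1.50304)
Rt = 100 * 2.50304
Rt = 250.304 ohm

250.304 ohm


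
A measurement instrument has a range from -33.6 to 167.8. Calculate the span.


Span = upper range - lower range.
Span = 167.8 - (-33.6)
Span = 201.4

201.4


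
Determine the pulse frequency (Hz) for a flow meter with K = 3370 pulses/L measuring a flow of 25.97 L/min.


Frequency = K * Q / 60 (converting L/min to L/s).
f = 3370 * 25.97 / 60
f = 87518.9 / 60
f = 1458.65 Hz

1458.65 Hz


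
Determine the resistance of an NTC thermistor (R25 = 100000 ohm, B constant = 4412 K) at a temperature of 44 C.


NTC thermistor equation: Rt = R25 * exp(B * (1/T - 1/T25)).
T in Kelvin: 317.15 K, T25 = 298.15 K
1/T - 1/T25 = 1/317.15 - 1/298.15 = -0.00020093
B * (1/T - 1/T25) = 4412 * -0.00020093 = -0.8865
Rt = 100000 * exp(-0.8865) = 41208.6 ohm

41208.6 ohm


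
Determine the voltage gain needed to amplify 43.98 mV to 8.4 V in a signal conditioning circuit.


Gain = Vout / Vin (converting to same units).
G = 8.4 V / 43.98 mV
G = 8400.0 mV / 43.98 mV
G = 191.0

191.0


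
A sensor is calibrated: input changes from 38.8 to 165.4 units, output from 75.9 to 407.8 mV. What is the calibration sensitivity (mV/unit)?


Sensitivity = (y2 - y1) / (x2 - x1).
S = (407.8 - 75.9) / (165.4 - 38.8)
S = 331.9 / 126.6
S = 2.6216 mV/unit

2.6216 mV/unit


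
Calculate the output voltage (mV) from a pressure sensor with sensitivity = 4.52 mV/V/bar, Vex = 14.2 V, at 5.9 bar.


Output = sensitivity * Vex * P.
Vout = 4.52 * 14.2 * 5.9
Vout = 64.184 * 5.9
Vout = 378.69 mV

378.69 mV


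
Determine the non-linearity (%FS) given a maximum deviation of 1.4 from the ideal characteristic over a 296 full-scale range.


Linearity error = (max deviation / full scale) * 100%.
Linearity = (1.4 / 296) * 100
Linearity = 0.473 %FS

0.473 %FS


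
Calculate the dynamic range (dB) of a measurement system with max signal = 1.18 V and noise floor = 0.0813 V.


Dynamic range = 20 * log10(Vmax / Vnoise).
DR = 20 * log10(1.18 / 0.0813)
DR = 20 * log10(14.51)
DR = 23.24 dB

23.24 dB


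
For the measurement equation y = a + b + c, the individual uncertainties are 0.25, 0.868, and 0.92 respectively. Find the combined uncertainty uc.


For a sum of independent quantities, uc = sqrt(u1^2 + u2^2 + u3^2).
uc = sqrt(0.25^2 + 0.868^2 + 0.92^2)
uc = sqrt(0.0625 + 0.753424 + 0.8464)
uc = 1.2893

1.2893


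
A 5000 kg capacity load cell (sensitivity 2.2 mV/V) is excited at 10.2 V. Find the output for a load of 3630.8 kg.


Vout = rated_output * Vex * (load / capacity).
Vout = 2.2 * 10.2 * (3630.8 / 5000)
Vout = 2.2 * 10.2 * 0.72616
Vout = 16.295 mV

16.295 mV


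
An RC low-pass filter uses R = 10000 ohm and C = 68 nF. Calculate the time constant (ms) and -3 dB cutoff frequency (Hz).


Time constant: tau = R * C.
tau = 10000 * 6.80e-08 = 0.00068 s
tau = 0.68 ms
Cutoff frequency: fc = 1 / (2*pi*R*C).
fc = 1 / (2*pi*0.00068) = 234.05 Hz

tau = 0.68 ms, fc = 234.05 Hz


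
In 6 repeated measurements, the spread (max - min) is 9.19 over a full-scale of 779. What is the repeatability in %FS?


Repeatability = (spread / full scale) * 100%.
R = (9.19 / 779) * 100
R = 1.18 %FS

1.18 %FS


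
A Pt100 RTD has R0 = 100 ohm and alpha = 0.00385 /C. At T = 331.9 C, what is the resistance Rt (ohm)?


The RTD equation: Rt = R0 * (1 + alpha * T).
Rt = 100 * (1 + 0.00385 * 331.9)
Rt = 100 * (1 + 1.277815)
Rt = 100 * 2.277815
Rt = 227.781 ohm

227.781 ohm


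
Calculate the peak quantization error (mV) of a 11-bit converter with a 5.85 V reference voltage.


The maximum quantization error is +/- LSB/2.
LSB = Vref / 2^n = 5.85 / 2048 = 0.00285645 V
Max error = LSB / 2 = 0.00285645 / 2 = 0.00142822 V
Max error = 1.4282 mV

1.4282 mV


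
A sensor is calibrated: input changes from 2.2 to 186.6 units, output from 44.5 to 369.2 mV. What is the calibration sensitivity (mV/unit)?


Sensitivity = (y2 - y1) / (x2 - x1).
S = (369.2 - 44.5) / (186.6 - 2.2)
S = 324.7 / 184.4
S = 1.7608 mV/unit

1.7608 mV/unit


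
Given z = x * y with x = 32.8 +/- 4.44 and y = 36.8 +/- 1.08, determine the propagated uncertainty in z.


For a product z = x*y, the relative uncertainty is:
uz/z = sqrt((ux/x)^2 + (uy/y)^2)
Relative uncertainties: ux/x = 4.44/32.8 = 0.135366
uy/y = 1.08/36.8 = 0.029348
z = 32.8 * 36.8 = 1207.0
uz = 1207.0 * sqrt(0.135366^2 + 0.029348^2) = 167.188

167.188


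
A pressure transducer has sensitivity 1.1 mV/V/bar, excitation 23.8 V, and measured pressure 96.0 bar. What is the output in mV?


Output = sensitivity * Vex * P.
Vout = 1.1 * 23.8 * 96.0
Vout = 26.18 * 96.0
Vout = 2513.28 mV

2513.28 mV


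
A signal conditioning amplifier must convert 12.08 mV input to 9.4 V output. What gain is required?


Gain = Vout / Vin (converting to same units).
G = 9.4 V / 12.08 mV
G = 9400.0 mV / 12.08 mV
G = 778.15

778.15


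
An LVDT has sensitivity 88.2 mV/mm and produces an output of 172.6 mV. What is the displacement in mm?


Displacement = Vout / sensitivity.
d = 172.6 / 88.2
d = 1.957 mm

1.957 mm


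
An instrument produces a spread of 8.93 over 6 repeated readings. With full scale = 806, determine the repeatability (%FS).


Repeatability = (spread / full scale) * 100%.
R = (8.93 / 806) * 100
R = 1.108 %FS

1.108 %FS


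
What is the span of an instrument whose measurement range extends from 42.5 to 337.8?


Span = upper range - lower range.
Span = 337.8 - (42.5)
Span = 295.3

295.3


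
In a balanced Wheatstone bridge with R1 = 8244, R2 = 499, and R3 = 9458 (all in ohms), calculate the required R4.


At balance: R1*R4 = R2*R3, so R4 = R2*R3/R1.
R4 = 499 * 9458 / 8244
R4 = 4719542 / 8244
R4 = 572.48 ohm

572.48 ohm


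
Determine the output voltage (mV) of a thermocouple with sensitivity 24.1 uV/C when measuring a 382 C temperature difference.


The thermocouple output V = sensitivity * dT.
V = 24.1 uV/C * 382 C
V = 9206.2 uV
V = 9.206 mV

9.206 mV


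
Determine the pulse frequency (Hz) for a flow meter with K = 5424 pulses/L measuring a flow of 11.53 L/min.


Frequency = K * Q / 60 (converting L/min to L/s).
f = 5424 * 11.53 / 60
f = 62538.72 / 60
f = 1042.31 Hz

1042.31 Hz


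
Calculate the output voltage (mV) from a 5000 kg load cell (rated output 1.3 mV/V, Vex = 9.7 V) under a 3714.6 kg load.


Vout = rated_output * Vex * (load / capacity).
Vout = 1.3 * 9.7 * (3714.6 / 5000)
Vout = 1.3 * 9.7 * 0.74292
Vout = 9.368 mV

9.368 mV


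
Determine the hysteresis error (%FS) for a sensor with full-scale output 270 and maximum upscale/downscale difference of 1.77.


Hysteresis = (max difference / full scale) * 100%.
H = (1.77 / 270) * 100
H = 0.656 %FS

0.656 %FS


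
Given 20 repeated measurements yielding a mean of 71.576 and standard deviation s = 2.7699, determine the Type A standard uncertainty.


The standard uncertainty for Type A evaluation is u = s / sqrt(n).
u = 2.7699 / sqrt(20)
u = 2.7699 / 4.4721
u = 0.6194

0.6194


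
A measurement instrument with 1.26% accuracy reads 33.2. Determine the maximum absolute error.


Absolute error = (accuracy% / 100) * reading.
Error = (1.26 / 100) * 33.2
Error = 0.0126 * 33.2
Error = 0.4183

0.4183


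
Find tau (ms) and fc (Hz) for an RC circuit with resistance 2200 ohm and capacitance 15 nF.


Time constant: tau = R * C.
tau = 2200 * 1.50e-08 = 3.3e-05 s
tau = 0.033 ms
Cutoff frequency: fc = 1 / (2*pi*R*C).
fc = 1 / (2*pi*3.3e-05) = 4822.88 Hz

tau = 0.033 ms, fc = 4822.88 Hz


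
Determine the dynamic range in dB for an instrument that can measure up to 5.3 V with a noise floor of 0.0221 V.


Dynamic range = 20 * log10(Vmax / Vnoise).
DR = 20 * log10(5.3 / 0.0221)
DR = 20 * log10(239.82)
DR = 47.6 dB

47.6 dB


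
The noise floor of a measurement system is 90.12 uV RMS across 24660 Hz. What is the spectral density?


Noise spectral density = Vrms / sqrt(BW).
NSD = 90.12 / sqrt(24660)
NSD = 90.12 / 157.035
NSD = 0.5739 uV/sqrt(Hz)

0.5739 uV/sqrt(Hz)


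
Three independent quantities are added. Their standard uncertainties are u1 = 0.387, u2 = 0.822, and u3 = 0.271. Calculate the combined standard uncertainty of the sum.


For a sum of independent quantities, uc = sqrt(u1^2 + u2^2 + u3^2).
uc = sqrt(0.387^2 + 0.822^2 + 0.271^2)
uc = sqrt(0.149769 + 0.675684 + 0.073441)
uc = 0.9481

0.9481


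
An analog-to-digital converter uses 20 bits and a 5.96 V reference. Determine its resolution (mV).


The resolution (LSB) of an ADC is Vref / 2^n.
LSB = 5.96 / 2^20
LSB = 5.96 / 1048576
LSB = 5.68e-06 V = 0.0056839 mV

0.0056839 mV


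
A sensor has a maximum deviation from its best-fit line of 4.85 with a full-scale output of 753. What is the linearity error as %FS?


Linearity error = (max deviation / full scale) * 100%.
Linearity = (4.85 / 753) * 100
Linearity = 0.644 %FS

0.644 %FS


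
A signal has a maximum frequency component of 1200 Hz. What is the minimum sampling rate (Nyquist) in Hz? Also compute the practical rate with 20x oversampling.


By Nyquist theorem, fs_min = 2 * fmax.
fs_min = 2 * 1200 = 2400 Hz
Practical rate = 20 * fs_min = 20 * 2400 = 48000 Hz

fs_min = 2400 Hz, fs_practical = 48000 Hz


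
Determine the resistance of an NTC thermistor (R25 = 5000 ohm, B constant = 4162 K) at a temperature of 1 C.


NTC thermistor equation: Rt = R25 * exp(B * (1/T - 1/T25)).
T in Kelvin: 274.15 K, T25 = 298.15 K
1/T - 1/T25 = 1/274.15 - 1/298.15 = 0.00029362
B * (1/T - 1/T25) = 4162 * 0.00029362 = 1.2221
Rt = 5000 * exp(1.2221) = 16970.8 ohm

16970.8 ohm


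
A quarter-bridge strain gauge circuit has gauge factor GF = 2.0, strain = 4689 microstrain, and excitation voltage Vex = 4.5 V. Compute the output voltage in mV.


Quarter bridge output: Vout = (GF * epsilon * Vex) / 4.
Vout = (2.0 * 4689e-6 * 4.5) / 4
Vout = 0.042201 / 4 V
Vout = 0.01055025 V = 10.5502 mV

10.5502 mV


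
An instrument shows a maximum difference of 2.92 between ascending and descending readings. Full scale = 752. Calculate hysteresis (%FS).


Hysteresis = (max difference / full scale) * 100%.
H = (2.92 / 752) * 100
H = 0.388 %FS

0.388 %FS


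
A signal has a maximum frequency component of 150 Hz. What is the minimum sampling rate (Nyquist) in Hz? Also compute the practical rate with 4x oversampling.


By Nyquist theorem, fs_min = 2 * fmax.
fs_min = 2 * 150 = 300 Hz
Practical rate = 4 * fs_min = 4 * 300 = 1200 Hz

fs_min = 300 Hz, fs_practical = 1200 Hz


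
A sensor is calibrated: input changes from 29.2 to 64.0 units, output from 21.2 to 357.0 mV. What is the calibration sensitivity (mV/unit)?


Sensitivity = (y2 - y1) / (x2 - x1).
S = (357.0 - 21.2) / (64.0 - 29.2)
S = 335.8 / 34.8
S = 9.6494 mV/unit

9.6494 mV/unit


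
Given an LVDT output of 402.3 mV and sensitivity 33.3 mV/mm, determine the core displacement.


Displacement = Vout / sensitivity.
d = 402.3 / 33.3
d = 12.081 mm

12.081 mm


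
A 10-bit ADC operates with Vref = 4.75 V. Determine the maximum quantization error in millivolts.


The maximum quantization error is +/- LSB/2.
LSB = Vref / 2^n = 4.75 / 1024 = 0.00463867 V
Max error = LSB / 2 = 0.00463867 / 2 = 0.00231934 V
Max error = 2.3193 mV

2.3193 mV


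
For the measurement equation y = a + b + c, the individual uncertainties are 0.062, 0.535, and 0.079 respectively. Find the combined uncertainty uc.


For a sum of independent quantities, uc = sqrt(u1^2 + u2^2 + u3^2).
uc = sqrt(0.062^2 + 0.535^2 + 0.079^2)
uc = sqrt(0.003844 + 0.286225 + 0.006241)
uc = 0.5443

0.5443


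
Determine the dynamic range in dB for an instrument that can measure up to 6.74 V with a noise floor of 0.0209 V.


Dynamic range = 20 * log10(Vmax / Vnoise).
DR = 20 * log10(6.74 / 0.0209)
DR = 20 * log10(322.49)
DR = 50.17 dB

50.17 dB


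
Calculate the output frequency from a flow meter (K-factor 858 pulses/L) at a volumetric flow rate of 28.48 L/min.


Frequency = K * Q / 60 (converting L/min to L/s).
f = 858 * 28.48 / 60
f = 24435.84 / 60
f = 407.26 Hz

407.26 Hz
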